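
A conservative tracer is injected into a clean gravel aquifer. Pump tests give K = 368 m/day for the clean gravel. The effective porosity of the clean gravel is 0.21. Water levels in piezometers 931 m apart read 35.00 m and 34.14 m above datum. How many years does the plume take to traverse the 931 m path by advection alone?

Hydraulic gradient i = (35.00 − 34.14) / 931 = 0.86 / 931 = 0.0009237.
Darcy flux q = K · i = 368.0 × 0.0009237 = 0.3399 m/day.
Seepage velocity v = q / n_e = 0.3399 / 0.21 = 1.619 m/day.
Travel time t = L / v = 931 / 1.619 = 575.1 days = 1.575 years.

1.57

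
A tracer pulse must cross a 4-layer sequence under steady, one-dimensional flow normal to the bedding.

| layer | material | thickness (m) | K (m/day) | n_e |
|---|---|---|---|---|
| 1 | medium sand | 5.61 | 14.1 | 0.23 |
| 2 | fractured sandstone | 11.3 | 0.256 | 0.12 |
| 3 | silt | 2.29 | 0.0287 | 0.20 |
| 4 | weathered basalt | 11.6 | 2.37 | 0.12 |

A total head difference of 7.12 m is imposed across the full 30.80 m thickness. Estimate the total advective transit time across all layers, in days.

81.6

With flow normal to the layers, continuity requires the same specific discharge q through every layer.
Σ(b_i/K_i) = 5.61/14.1 + 11.3/0.256 + 2.29/0.0287 + 11.6/2.37 = 129.2 d.
q = Δh / Σ(b_i/K_i) = 7.12 / 129.2 = 0.05510 m/day.
In each layer the seepage velocity is v_i = q/n_i, so the layer transit time is t_i = b_i·n_i / q:
  layer 1 (medium sand): t_1 = 5.61 × 0.23 / 0.05510 = 23.42 d
  layer 2 (fractured sandstone): t_2 = 11.3 × 0.12 / 0.05510 = 24.61 d
  layer 3 (silt): t_3 = 2.29 × 0.20 / 0.05510 = 8.312 d
  layer 4 (weathered basalt): t_4 = 11.6 × 0.12 / 0.05510 = 25.26 d
Total t = Σ t_i = 81.61 days.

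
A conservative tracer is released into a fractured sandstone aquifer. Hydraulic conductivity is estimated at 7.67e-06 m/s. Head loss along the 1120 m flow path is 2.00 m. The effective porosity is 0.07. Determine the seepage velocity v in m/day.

Convert K: 7.67e-06 m/s × 86400 = 0.6627 m/day.
Hydraulic gradient i = Δh / L = 2.00 / 1120 = 0.001786.
Darcy flux q = K · i = 0.6627 × 0.001786 = 0.001183 m/day.
Seepage velocity v = q / n_e = 0.001183 / 0.07 = 0.01691 m/day.

0.0169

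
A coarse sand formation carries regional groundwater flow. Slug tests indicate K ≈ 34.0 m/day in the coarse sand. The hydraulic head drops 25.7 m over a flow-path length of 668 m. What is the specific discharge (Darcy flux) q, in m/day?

1.31

Hydraulic gradient i = Δh / L = 25.7 / 668 = 0.03847.
Specific discharge q = K · i = 34.00 × 0.03847 = 1.308 m/day.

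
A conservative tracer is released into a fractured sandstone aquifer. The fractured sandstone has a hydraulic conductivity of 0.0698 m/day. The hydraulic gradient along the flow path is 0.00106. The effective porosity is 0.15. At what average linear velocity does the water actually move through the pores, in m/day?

0.000493

Hydraulic gradient i = 0.00106.
Darcy flux q = K · i = 0.06980 × 0.001060 = 7.399e-05 m/day.
Seepage velocity v = q / n_e = 7.399e-05 / 0.15 = 0.0004933 m/day.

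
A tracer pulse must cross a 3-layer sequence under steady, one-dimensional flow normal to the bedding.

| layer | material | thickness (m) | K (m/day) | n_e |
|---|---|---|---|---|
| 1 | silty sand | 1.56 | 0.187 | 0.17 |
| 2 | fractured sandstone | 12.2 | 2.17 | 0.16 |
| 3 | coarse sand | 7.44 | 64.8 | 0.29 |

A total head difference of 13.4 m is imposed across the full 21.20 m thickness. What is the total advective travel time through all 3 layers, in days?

4.60

With flow normal to the layers, continuity requires the same specific discharge q through every layer.
Σ(b_i/K_i) = 1.56/0.187 + 12.2/2.17 + 7.44/64.8 = 14.08 d.
q = Δh / Σ(b_i/K_i) = 13.4 / 14.08 = 0.9518 m/day.
In each layer the seepage velocity is v_i = q/n_i, so the layer transit time is t_i = b_i·n_i / q:
  layer 1 (silty sand): t_1 = 1.56 × 0.17 / 0.9518 = 0.2786 d
  layer 2 (fractured sandstone): t_2 = 12.2 × 0.16 / 0.9518 = 2.051 d
  layer 3 (coarse sand): t_3 = 7.44 × 0.29 / 0.9518 = 2.267 d
Total t = Σ t_i = 4.597 days.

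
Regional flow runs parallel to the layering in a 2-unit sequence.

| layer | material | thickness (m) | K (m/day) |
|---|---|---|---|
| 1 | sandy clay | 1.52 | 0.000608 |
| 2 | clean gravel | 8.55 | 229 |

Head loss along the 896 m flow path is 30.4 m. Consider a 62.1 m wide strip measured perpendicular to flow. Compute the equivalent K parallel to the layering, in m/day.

194

Flow is parallel to layering, so each bed carries its own Darcy discharge and the transmissivities add.
Σ(K_i·b_i) = 0.000608×1.52 + 229×8.55 = 1958 m²/day.
Total thickness b = 10.07 m, so K_eq = Σ(K_i·b_i)/b = 194.4 m/day.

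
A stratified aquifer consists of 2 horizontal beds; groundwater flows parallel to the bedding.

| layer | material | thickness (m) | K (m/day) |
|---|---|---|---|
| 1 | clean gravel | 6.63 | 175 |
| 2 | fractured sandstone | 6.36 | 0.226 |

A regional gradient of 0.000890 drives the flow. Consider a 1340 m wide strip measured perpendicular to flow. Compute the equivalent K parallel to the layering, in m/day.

89.4

Flow is parallel to layering, so each bed carries its own Darcy discharge and the transmissivities add.
Σ(K_i·b_i) = 175×6.63 + 0.226×6.36 = 1162 m²/day.
Total thickness b = 12.99 m, so K_eq = Σ(K_i·b_i)/b = 89.43 m/day.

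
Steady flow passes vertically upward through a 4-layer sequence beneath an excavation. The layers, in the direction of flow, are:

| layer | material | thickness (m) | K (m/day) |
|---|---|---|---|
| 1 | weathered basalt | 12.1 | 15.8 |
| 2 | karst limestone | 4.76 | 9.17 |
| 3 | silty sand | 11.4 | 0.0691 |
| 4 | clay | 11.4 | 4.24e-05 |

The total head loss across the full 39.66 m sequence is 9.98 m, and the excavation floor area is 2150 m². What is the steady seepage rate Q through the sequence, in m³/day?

Flow is perpendicular to layering, so the layers act in series and the equivalent K is the thickness-weighted harmonic mean.
Total thickness L = 12.1 + 4.76 + 11.4 + 11.4 = 39.66 m.
Σ(b_i/K_i) = 12.1/15.8 + 4.76/9.17 + 11.4/0.0691 + 11.4/4.24e-05 = 2.690e+05 d.
K_eq = L / Σ(b_i/K_i) = 39.66 / 2.690e+05 = 0.0001474 m/day.
Q = K_eq · A · (Δh/L) = 0.0001474 × 2150 × (9.98/39.66) = 0.07976 m³/day.

0.0798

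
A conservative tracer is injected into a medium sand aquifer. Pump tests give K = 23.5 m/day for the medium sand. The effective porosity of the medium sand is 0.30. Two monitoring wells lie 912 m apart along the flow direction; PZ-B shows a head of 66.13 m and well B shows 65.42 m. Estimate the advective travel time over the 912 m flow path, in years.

40.9

Hydraulic gradient i = (66.13 − 65.42) / 912 = 0.71 / 912 = 0.0007785.
Darcy flux q = K · i = 23.50 × 0.0007785 = 0.01829 m/day.
Seepage velocity v = q / n_e = 0.01829 / 0.30 = 0.06098 m/day.
Travel time t = L / v = 912 / 0.06098 = 14955 days = 40.94 years.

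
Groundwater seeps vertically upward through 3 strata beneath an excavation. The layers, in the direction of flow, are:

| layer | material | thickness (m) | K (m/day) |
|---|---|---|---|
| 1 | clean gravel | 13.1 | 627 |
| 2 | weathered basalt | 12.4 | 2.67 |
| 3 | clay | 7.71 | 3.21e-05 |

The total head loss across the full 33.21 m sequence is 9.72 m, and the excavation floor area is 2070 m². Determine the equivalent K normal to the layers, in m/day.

0.000138

Flow is perpendicular to layering, so the layers act in series and the equivalent K is the thickness-weighted harmonic mean.
Total thickness L = 13.1 + 12.4 + 7.71 = 33.21 m.
Σ(b_i/K_i) = 13.1/627 + 12.4/2.67 + 7.71/3.21e-05 = 2.402e+05 d.
K_eq = L / Σ(b_i/K_i) = 33.21 / 2.402e+05 = 0.0001383 m/day.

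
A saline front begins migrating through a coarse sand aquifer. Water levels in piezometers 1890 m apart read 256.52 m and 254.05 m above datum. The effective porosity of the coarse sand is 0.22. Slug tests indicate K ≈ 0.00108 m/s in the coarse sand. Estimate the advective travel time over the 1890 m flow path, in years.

9.34

Convert K: 0.00108 m/s × 86400 = 93.31 m/day.
Hydraulic gradient i = (256.52 − 254.05) / 1890 = 2.47 / 1890 = 0.001307.
Darcy flux q = K · i = 93.31 × 0.001307 = 0.1219 m/day.
Seepage velocity v = q / n_e = 0.1219 / 0.22 = 0.5543 m/day.
Travel time t = L / v = 1890 / 0.5543 = 3410 days = 9.335 years.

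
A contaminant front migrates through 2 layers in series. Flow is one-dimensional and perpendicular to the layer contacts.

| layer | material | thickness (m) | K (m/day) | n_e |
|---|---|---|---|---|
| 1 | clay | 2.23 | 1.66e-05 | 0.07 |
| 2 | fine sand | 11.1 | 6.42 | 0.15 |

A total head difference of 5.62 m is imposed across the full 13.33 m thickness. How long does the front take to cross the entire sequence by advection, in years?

With flow normal to the layers, continuity requires the same specific discharge q through every layer.
Σ(b_i/K_i) = 2.23/1.66e-05 + 11.1/6.42 = 1.343e+05 d.
q = Δh / Σ(b_i/K_i) = 5.62 / 1.343e+05 = 4.183e-05 m/day.
In each layer the seepage velocity is v_i = q/n_i, so the layer transit time is t_i = b_i·n_i / q:
  layer 1 (clay): t_1 = 2.23 × 0.07 / 4.183e-05 = 3731 d
  layer 2 (fine sand): t_2 = 11.1 × 0.15 / 4.183e-05 = 39800 d
Total t = Σ t_i = 43531 days = 119.2 years.

119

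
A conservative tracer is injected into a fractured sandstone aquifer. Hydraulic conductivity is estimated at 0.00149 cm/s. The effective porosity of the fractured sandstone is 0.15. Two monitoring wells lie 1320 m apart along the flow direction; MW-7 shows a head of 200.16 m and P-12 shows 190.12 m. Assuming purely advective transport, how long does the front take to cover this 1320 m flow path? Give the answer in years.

55.4

Convert K: 0.00149 cm/s × 864 = 1.287 m/day.
Hydraulic gradient i = (200.16 − 190.12) / 1320 = 10.04 / 1320 = 0.007606.
Darcy flux q = K · i = 1.287 × 0.007606 = 0.009792 m/day.
Seepage velocity v = q / n_e = 0.009792 / 0.15 = 0.06528 m/day.
Travel time t = L / v = 1320 / 0.06528 = 20221 days = 55.36 years.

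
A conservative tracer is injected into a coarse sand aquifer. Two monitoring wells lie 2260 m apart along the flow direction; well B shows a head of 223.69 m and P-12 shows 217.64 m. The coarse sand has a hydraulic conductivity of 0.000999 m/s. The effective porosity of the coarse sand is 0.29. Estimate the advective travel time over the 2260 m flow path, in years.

7.77

Convert K: 0.000999 m/s × 86400 = 86.31 m/day.
Hydraulic gradient i = (223.69 − 217.64) / 2260 = 6.05 / 2260 = 0.002677.
Darcy flux q = K · i = 86.31 × 0.002677 = 0.2311 m/day.
Seepage velocity v = q / n_e = 0.2311 / 0.29 = 0.7968 m/day.
Travel time t = L / v = 2260 / 0.7968 = 2836 days = 7.766 years.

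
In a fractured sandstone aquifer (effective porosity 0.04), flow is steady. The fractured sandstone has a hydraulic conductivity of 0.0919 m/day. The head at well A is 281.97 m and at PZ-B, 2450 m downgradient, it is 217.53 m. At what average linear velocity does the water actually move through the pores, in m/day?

Hydraulic gradient i = (281.97 − 217.53) / 2450 = 64.44 / 2450 = 0.02630.
Darcy flux q = K · i = 0.09190 × 0.02630 = 0.002417 m/day.
Seepage velocity v = q / n_e = 0.002417 / 0.04 = 0.06043 m/day.

0.0604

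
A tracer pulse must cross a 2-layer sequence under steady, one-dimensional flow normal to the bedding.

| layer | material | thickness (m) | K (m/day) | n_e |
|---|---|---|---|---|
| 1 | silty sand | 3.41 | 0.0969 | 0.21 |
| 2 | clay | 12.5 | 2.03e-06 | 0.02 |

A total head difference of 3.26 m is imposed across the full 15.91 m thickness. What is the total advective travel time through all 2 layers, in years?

5000

With flow normal to the layers, continuity requires the same specific discharge q through every layer.
Σ(b_i/K_i) = 3.41/0.0969 + 12.5/2.03e-06 = 6.158e+06 d.
q = Δh / Σ(b_i/K_i) = 3.26 / 6.158e+06 = 5.294e-07 m/day.
In each layer the seepage velocity is v_i = q/n_i, so the layer transit time is t_i = b_i·n_i / q:
  layer 1 (silty sand): t_1 = 3.41 × 0.21 / 5.294e-07 = 1.353e+06 d
  layer 2 (clay): t_2 = 12.5 × 0.02 / 5.294e-07 = 4.722e+05 d
Total t = Σ t_i = 1.825e+06 days = 4996 years.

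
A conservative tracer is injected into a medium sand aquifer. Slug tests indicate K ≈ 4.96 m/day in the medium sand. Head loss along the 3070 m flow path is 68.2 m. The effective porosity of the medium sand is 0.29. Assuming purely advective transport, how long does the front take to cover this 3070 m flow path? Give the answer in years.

Hydraulic gradient i = Δh / L = 68.2 / 3070 = 0.02221.
Darcy flux q = K · i = 4.960 × 0.02221 = 0.1102 m/day.
Seepage velocity v = q / n_e = 0.1102 / 0.29 = 0.3800 m/day.
Travel time t = L / v = 3070 / 0.3800 = 8080 days = 22.12 years.

22.1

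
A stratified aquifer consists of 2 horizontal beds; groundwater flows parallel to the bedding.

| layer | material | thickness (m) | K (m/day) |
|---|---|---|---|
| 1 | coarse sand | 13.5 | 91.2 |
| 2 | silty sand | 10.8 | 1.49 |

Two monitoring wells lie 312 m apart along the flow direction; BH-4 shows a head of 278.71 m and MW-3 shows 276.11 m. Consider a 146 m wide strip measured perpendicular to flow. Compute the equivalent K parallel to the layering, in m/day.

Flow is parallel to layering, so each bed carries its own Darcy discharge and the transmissivities add.
Σ(K_i·b_i) = 91.2×13.5 + 1.49×10.8 = 1247 m²/day.
Total thickness b = 24.30 m, so K_eq = Σ(K_i·b_i)/b = 51.33 m/day.

51.3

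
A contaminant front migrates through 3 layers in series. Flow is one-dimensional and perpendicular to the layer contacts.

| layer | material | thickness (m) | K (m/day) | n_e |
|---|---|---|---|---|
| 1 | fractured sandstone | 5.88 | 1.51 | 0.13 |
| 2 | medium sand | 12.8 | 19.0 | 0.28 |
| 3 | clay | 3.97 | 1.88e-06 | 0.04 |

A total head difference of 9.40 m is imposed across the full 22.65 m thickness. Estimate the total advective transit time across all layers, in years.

With flow normal to the layers, continuity requires the same specific discharge q through every layer.
Σ(b_i/K_i) = 5.88/1.51 + 12.8/19.0 + 3.97/1.88e-06 = 2.112e+06 d.
q = Δh / Σ(b_i/K_i) = 9.40 / 2.112e+06 = 4.451e-06 m/day.
In each layer the seepage velocity is v_i = q/n_i, so the layer transit time is t_i = b_i·n_i / q:
  layer 1 (fractured sandstone): t_1 = 5.88 × 0.13 / 4.451e-06 = 1.717e+05 d
  layer 2 (medium sand): t_2 = 12.8 × 0.28 / 4.451e-06 = 8.051e+05 d
  layer 3 (clay): t_3 = 3.97 × 0.04 / 4.451e-06 = 35674 d
Total t = Σ t_i = 1.013e+06 days = 2772 years.

2770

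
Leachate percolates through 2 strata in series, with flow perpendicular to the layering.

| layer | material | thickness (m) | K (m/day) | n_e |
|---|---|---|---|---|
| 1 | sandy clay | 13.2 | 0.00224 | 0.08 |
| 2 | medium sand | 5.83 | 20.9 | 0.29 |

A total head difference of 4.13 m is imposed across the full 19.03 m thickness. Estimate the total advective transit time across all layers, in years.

With flow normal to the layers, continuity requires the same specific discharge q through every layer.
Σ(b_i/K_i) = 13.2/0.00224 + 5.83/20.9 = 5893 d.
q = Δh / Σ(b_i/K_i) = 4.13 / 5893 = 0.0007008 m/day.
In each layer the seepage velocity is v_i = q/n_i, so the layer transit time is t_i = b_i·n_i / q:
  layer 1 (sandy clay): t_1 = 13.2 × 0.08 / 0.0007008 = 1507 d
  layer 2 (medium sand): t_2 = 5.83 × 0.29 / 0.0007008 = 2412 d
Total t = Σ t_i = 3919 days = 10.73 years.

10.7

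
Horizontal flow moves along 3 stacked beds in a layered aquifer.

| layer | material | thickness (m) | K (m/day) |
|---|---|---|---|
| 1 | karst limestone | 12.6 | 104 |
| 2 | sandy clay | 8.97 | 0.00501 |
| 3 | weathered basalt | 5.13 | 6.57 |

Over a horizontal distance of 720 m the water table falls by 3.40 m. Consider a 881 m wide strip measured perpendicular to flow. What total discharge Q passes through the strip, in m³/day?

Flow is parallel to layering, so each bed carries its own Darcy discharge and the transmissivities add.
Σ(K_i·b_i) = 104×12.6 + 0.00501×8.97 + 6.57×5.13 = 1344 m²/day.
Hydraulic gradient i = Δh / L = 3.40 / 720 = 0.004722.
Q = Σ(K_i·b_i) · W · i = 1344 × 881 × 0.004722 = 5592 m³/day.

5590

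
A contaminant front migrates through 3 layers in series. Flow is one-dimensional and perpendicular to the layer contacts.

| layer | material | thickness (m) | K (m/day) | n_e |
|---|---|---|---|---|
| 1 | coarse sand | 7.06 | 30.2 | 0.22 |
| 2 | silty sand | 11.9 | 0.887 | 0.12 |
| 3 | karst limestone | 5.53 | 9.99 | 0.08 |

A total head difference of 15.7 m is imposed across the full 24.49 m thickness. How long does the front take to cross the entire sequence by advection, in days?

3.10

With flow normal to the layers, continuity requires the same specific discharge q through every layer.
Σ(b_i/K_i) = 7.06/30.2 + 11.9/0.887 + 5.53/9.99 = 14.20 d.
q = Δh / Σ(b_i/K_i) = 15.7 / 14.20 = 1.105 m/day.
In each layer the seepage velocity is v_i = q/n_i, so the layer transit time is t_i = b_i·n_i / q:
  layer 1 (coarse sand): t_1 = 7.06 × 0.22 / 1.105 = 1.405 d
  layer 2 (silty sand): t_2 = 11.9 × 0.12 / 1.105 = 1.292 d
  layer 3 (karst limestone): t_3 = 5.53 × 0.08 / 1.105 = 0.4002 d
Total t = Σ t_i = 3.097 days.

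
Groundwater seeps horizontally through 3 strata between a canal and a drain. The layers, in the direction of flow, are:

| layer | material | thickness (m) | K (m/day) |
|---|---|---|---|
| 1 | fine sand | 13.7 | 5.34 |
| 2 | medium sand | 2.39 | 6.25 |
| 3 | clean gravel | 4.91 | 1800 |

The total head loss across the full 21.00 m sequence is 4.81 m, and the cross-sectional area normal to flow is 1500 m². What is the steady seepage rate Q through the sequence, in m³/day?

Flow is perpendicular to layering, so the layers act in series and the equivalent K is the thickness-weighted harmonic mean.
Total thickness L = 13.7 + 2.39 + 4.91 = 21.00 m.
Σ(b_i/K_i) = 13.7/5.34 + 2.39/6.25 + 4.91/1800 = 2.951 d.
K_eq = L / Σ(b_i/K_i) = 21.00 / 2.951 = 7.117 m/day.
Q = K_eq · A · (Δh/L) = 7.117 × 1500 × (4.81/21.00) = 2445 m³/day.

2450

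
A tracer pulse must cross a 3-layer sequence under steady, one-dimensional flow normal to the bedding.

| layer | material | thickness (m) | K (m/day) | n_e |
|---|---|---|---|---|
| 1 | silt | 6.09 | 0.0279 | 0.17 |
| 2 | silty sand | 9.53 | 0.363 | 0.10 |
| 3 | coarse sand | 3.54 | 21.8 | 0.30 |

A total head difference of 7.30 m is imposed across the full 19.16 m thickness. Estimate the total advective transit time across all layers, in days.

With flow normal to the layers, continuity requires the same specific discharge q through every layer.
Σ(b_i/K_i) = 6.09/0.0279 + 9.53/0.363 + 3.54/21.8 = 244.7 d.
q = Δh / Σ(b_i/K_i) = 7.30 / 244.7 = 0.02983 m/day.
In each layer the seepage velocity is v_i = q/n_i, so the layer transit time is t_i = b_i·n_i / q:
  layer 1 (silt): t_1 = 6.09 × 0.17 / 0.02983 = 34.70 d
  layer 2 (silty sand): t_2 = 9.53 × 0.10 / 0.02983 = 31.94 d
  layer 3 (coarse sand): t_3 = 3.54 × 0.30 / 0.02983 = 35.60 d
Total t = Σ t_i = 102.2 days.

102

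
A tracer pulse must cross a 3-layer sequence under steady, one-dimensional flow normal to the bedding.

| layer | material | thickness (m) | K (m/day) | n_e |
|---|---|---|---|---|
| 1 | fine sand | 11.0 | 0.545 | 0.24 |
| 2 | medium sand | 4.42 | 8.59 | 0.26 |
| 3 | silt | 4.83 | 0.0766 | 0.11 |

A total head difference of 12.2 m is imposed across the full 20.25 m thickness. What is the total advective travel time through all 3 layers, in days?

29.7

With flow normal to the layers, continuity requires the same specific discharge q through every layer.
Σ(b_i/K_i) = 11.0/0.545 + 4.42/8.59 + 4.83/0.0766 = 83.75 d.
q = Δh / Σ(b_i/K_i) = 12.2 / 83.75 = 0.1457 m/day.
In each layer the seepage velocity is v_i = q/n_i, so the layer transit time is t_i = b_i·n_i / q:
  layer 1 (fine sand): t_1 = 11.0 × 0.24 / 0.1457 = 18.12 d
  layer 2 (medium sand): t_2 = 4.42 × 0.26 / 0.1457 = 7.889 d
  layer 3 (silt): t_3 = 4.83 × 0.11 / 0.1457 = 3.647 d
Total t = Σ t_i = 29.66 days.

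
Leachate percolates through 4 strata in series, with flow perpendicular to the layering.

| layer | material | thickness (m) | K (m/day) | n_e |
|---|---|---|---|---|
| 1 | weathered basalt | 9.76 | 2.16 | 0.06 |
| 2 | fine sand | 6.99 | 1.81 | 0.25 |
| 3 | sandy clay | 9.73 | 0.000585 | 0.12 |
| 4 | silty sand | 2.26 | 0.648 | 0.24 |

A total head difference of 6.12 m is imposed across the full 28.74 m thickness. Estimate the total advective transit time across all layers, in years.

With flow normal to the layers, continuity requires the same specific discharge q through every layer.
Σ(b_i/K_i) = 9.76/2.16 + 6.99/1.81 + 9.73/0.000585 + 2.26/0.648 = 16644 d.
q = Δh / Σ(b_i/K_i) = 6.12 / 16644 = 0.0003677 m/day.
In each layer the seepage velocity is v_i = q/n_i, so the layer transit time is t_i = b_i·n_i / q:
  layer 1 (weathered basalt): t_1 = 9.76 × 0.06 / 0.0003677 = 1593 d
  layer 2 (fine sand): t_2 = 6.99 × 0.25 / 0.0003677 = 4753 d
  layer 3 (sandy clay): t_3 = 9.73 × 0.12 / 0.0003677 = 3175 d
  layer 4 (silty sand): t_4 = 2.26 × 0.24 / 0.0003677 = 1475 d
Total t = Σ t_i = 10996 days = 30.11 years.

30.1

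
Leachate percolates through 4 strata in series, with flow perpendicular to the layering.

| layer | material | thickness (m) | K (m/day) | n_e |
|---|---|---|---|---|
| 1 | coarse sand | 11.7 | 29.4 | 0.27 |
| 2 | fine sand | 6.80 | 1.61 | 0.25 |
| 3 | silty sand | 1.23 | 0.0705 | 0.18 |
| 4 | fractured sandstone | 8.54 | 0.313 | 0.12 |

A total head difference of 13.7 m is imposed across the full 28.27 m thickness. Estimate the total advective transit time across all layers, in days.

22.0

With flow normal to the layers, continuity requires the same specific discharge q through every layer.
Σ(b_i/K_i) = 11.7/29.4 + 6.80/1.61 + 1.23/0.0705 + 8.54/0.313 = 49.35 d.
q = Δh / Σ(b_i/K_i) = 13.7 / 49.35 = 0.2776 m/day.
In each layer the seepage velocity is v_i = q/n_i, so the layer transit time is t_i = b_i·n_i / q:
  layer 1 (coarse sand): t_1 = 11.7 × 0.27 / 0.2776 = 11.38 d
  layer 2 (fine sand): t_2 = 6.80 × 0.25 / 0.2776 = 6.124 d
  layer 3 (silty sand): t_3 = 1.23 × 0.18 / 0.2776 = 0.7976 d
  layer 4 (fractured sandstone): t_4 = 8.54 × 0.12 / 0.2776 = 3.692 d
Total t = Σ t_i = 21.99 days.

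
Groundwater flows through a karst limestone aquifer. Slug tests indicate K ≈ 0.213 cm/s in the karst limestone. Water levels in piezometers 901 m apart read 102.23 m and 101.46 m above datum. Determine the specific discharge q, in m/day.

Convert K: 0.213 cm/s × 864 = 184.0 m/day.
Hydraulic gradient i = (102.23 − 101.46) / 901 = 0.77 / 901 = 0.0008546.
Specific discharge q = K · i = 184.0 × 0.0008546 = 0.1573 m/day.

0.157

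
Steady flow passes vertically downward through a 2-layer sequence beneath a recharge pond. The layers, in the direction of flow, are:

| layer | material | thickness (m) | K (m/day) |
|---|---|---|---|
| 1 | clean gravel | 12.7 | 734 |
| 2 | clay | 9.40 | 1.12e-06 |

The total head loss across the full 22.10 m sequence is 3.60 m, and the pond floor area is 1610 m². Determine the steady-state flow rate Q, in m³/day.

Flow is perpendicular to layering, so the layers act in series and the equivalent K is the thickness-weighted harmonic mean.
Total thickness L = 12.7 + 9.40 = 22.10 m.
Σ(b_i/K_i) = 12.7/734 + 9.40/1.12e-06 = 8.393e+06 d.
K_eq = L / Σ(b_i/K_i) = 22.10 / 8.393e+06 = 2.633e-06 m/day.
Q = K_eq · A · (Δh/L) = 2.633e-06 × 1610 × (3.60/22.10) = 0.0006906 m³/day.

0.000691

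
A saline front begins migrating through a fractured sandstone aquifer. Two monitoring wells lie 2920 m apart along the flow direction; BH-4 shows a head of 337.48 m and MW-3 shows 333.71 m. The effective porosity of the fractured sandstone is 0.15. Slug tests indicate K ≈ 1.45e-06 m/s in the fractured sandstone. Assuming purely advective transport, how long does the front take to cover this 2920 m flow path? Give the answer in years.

Convert K: 1.45e-06 m/s × 86400 = 0.1253 m/day.
Hydraulic gradient i = (337.48 − 333.71) / 2920 = 3.77 / 2920 = 0.001291.
Darcy flux q = K · i = 0.1253 × 0.001291 = 0.0001617 m/day.
Seepage velocity v = q / n_e = 0.0001617 / 0.15 = 0.001078 m/day.
Travel time t = L / v = 2920 / 0.001078 = 2.708e+06 days = 7414 years.

7410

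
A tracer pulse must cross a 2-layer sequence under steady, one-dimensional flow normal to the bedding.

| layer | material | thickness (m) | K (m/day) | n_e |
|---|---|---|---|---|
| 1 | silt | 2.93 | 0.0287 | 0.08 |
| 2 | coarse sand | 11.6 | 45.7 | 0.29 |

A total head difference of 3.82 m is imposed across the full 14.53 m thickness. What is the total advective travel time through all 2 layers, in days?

With flow normal to the layers, continuity requires the same specific discharge q through every layer.
Σ(b_i/K_i) = 2.93/0.0287 + 11.6/45.7 = 102.3 d.
q = Δh / Σ(b_i/K_i) = 3.82 / 102.3 = 0.03732 m/day.
In each layer the seepage velocity is v_i = q/n_i, so the layer transit time is t_i = b_i·n_i / q:
  layer 1 (silt): t_1 = 2.93 × 0.08 / 0.03732 = 6.280 d
  layer 2 (coarse sand): t_2 = 11.6 × 0.29 / 0.03732 = 90.13 d
Total t = Σ t_i = 96.41 days.

96.4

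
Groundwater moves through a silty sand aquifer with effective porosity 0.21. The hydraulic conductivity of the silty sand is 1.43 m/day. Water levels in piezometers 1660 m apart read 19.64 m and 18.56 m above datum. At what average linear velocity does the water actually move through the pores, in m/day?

Hydraulic gradient i = (19.64 − 18.56) / 1660 = 1.08 / 1660 = 0.0006506.
Darcy flux q = K · i = 1.430 × 0.0006506 = 0.0009304 m/day.
Seepage velocity v = q / n_e = 0.0009304 / 0.21 = 0.004430 m/day.

0.00443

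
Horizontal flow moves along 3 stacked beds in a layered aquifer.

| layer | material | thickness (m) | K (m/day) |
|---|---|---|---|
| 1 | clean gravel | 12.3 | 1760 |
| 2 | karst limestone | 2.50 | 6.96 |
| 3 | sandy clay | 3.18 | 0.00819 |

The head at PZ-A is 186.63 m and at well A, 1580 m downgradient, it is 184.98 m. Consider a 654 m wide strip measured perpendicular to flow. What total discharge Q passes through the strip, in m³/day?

14800

Flow is parallel to layering, so each bed carries its own Darcy discharge and the transmissivities add.
Σ(K_i·b_i) = 1760×12.3 + 6.96×2.50 + 0.00819×3.18 = 21665 m²/day.
Hydraulic gradient i = (186.63 − 184.98) / 1580 = 1.65 / 1580 = 0.001044.
Q = Σ(K_i·b_i) · W · i = 21665 × 654 × 0.001044 = 14797 m³/day.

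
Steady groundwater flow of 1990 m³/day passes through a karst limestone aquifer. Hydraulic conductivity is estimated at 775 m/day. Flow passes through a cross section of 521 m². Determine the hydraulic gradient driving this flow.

From Q = K·A·i, i = Q / (K·A) = 1990 / (775.0 × 521.0) = 0.004928.

0.00493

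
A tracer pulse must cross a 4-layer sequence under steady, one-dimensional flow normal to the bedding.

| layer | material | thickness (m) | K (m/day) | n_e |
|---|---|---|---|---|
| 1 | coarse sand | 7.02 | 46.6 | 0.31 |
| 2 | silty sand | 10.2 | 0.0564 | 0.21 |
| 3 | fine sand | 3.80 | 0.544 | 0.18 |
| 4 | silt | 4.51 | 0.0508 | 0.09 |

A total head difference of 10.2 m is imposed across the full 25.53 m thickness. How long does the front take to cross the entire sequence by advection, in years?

With flow normal to the layers, continuity requires the same specific discharge q through every layer.
Σ(b_i/K_i) = 7.02/46.6 + 10.2/0.0564 + 3.80/0.544 + 4.51/0.0508 = 276.8 d.
q = Δh / Σ(b_i/K_i) = 10.2 / 276.8 = 0.03685 m/day.
In each layer the seepage velocity is v_i = q/n_i, so the layer transit time is t_i = b_i·n_i / q:
  layer 1 (coarse sand): t_1 = 7.02 × 0.31 / 0.03685 = 59.05 d
  layer 2 (silty sand): t_2 = 10.2 × 0.21 / 0.03685 = 58.12 d
  layer 3 (fine sand): t_3 = 3.80 × 0.18 / 0.03685 = 18.56 d
  layer 4 (silt): t_4 = 4.51 × 0.09 / 0.03685 = 11.01 d
Total t = Σ t_i = 146.7 days = 0.4018 years.

0.402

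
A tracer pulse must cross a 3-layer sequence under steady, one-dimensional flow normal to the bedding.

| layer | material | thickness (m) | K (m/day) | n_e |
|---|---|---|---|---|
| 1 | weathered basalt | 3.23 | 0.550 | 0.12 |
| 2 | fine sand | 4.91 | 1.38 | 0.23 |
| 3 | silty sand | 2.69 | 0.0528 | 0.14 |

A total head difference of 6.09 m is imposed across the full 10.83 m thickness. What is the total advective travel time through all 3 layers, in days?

18.8

With flow normal to the layers, continuity requires the same specific discharge q through every layer.
Σ(b_i/K_i) = 3.23/0.550 + 4.91/1.38 + 2.69/0.0528 = 60.38 d.
q = Δh / Σ(b_i/K_i) = 6.09 / 60.38 = 0.1009 m/day.
In each layer the seepage velocity is v_i = q/n_i, so the layer transit time is t_i = b_i·n_i / q:
  layer 1 (weathered basalt): t_1 = 3.23 × 0.12 / 0.1009 = 3.843 d
  layer 2 (fine sand): t_2 = 4.91 × 0.23 / 0.1009 = 11.20 d
  layer 3 (silty sand): t_3 = 2.69 × 0.14 / 0.1009 = 3.734 d
Total t = Σ t_i = 18.77 days.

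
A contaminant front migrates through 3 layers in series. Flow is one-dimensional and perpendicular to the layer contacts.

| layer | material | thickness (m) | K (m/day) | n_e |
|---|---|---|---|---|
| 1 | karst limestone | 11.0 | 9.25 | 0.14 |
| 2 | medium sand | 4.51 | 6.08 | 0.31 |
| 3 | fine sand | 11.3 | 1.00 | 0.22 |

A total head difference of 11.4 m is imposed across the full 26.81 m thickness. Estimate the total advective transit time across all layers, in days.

With flow normal to the layers, continuity requires the same specific discharge q through every layer.
Σ(b_i/K_i) = 11.0/9.25 + 4.51/6.08 + 11.3/1.00 = 13.23 d.
q = Δh / Σ(b_i/K_i) = 11.4 / 13.23 = 0.8616 m/day.
In each layer the seepage velocity is v_i = q/n_i, so the layer transit time is t_i = b_i·n_i / q:
  layer 1 (karst limestone): t_1 = 11.0 × 0.14 / 0.8616 = 1.787 d
  layer 2 (medium sand): t_2 = 4.51 × 0.31 / 0.8616 = 1.623 d
  layer 3 (fine sand): t_3 = 11.3 × 0.22 / 0.8616 = 2.885 d
Total t = Σ t_i = 6.295 days.

6.30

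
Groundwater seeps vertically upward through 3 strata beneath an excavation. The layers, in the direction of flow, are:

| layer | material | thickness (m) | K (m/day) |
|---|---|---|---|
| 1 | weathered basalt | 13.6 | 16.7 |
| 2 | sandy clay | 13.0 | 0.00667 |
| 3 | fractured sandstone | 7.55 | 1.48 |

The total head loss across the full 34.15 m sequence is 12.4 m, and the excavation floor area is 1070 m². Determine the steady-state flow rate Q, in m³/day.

6.79

Flow is perpendicular to layering, so the layers act in series and the equivalent K is the thickness-weighted harmonic mean.
Total thickness L = 13.6 + 13.0 + 7.55 = 34.15 m.
Σ(b_i/K_i) = 13.6/16.7 + 13.0/0.00667 + 7.55/1.48 = 1955 d.
K_eq = L / Σ(b_i/K_i) = 34.15 / 1955 = 0.01747 m/day.
Q = K_eq · A · (Δh/L) = 0.01747 × 1070 × (12.4/34.15) = 6.787 m³/day.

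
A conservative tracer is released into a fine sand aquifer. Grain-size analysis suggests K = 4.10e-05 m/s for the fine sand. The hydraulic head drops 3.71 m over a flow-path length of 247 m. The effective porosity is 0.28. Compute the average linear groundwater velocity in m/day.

Convert K: 4.10e-05 m/s × 86400 = 3.542 m/day.
Hydraulic gradient i = Δh / L = 3.71 / 247 = 0.01502.
Darcy flux q = K · i = 3.542 × 0.01502 = 0.05321 m/day.
Seepage velocity v = q / n_e = 0.05321 / 0.28 = 0.1900 m/day.

0.190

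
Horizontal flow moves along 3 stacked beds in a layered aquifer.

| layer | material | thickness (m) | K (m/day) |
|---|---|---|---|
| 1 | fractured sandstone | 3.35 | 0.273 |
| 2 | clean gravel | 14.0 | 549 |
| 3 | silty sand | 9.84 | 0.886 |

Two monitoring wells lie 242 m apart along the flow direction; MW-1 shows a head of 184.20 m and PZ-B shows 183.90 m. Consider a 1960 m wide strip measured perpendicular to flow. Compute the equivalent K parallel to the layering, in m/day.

Flow is parallel to layering, so each bed carries its own Darcy discharge and the transmissivities add.
Σ(K_i·b_i) = 0.273×3.35 + 549×14.0 + 0.886×9.84 = 7696 m²/day.
Total thickness b = 27.19 m, so K_eq = Σ(K_i·b_i)/b = 283.0 m/day.

283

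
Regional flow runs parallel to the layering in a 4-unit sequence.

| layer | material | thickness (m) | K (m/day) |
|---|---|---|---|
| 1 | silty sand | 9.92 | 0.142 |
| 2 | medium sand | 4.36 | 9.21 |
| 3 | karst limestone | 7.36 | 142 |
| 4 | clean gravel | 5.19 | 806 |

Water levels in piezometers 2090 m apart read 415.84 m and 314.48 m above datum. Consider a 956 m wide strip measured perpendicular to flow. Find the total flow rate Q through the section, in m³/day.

Flow is parallel to layering, so each bed carries its own Darcy discharge and the transmissivities add.
Σ(K_i·b_i) = 0.142×9.92 + 9.21×4.36 + 142×7.36 + 806×5.19 = 5270 m²/day.
Hydraulic gradient i = (415.84 − 314.48) / 2090 = 101.36 / 2090 = 0.04850.
Q = Σ(K_i·b_i) · W · i = 5270 × 956 × 0.04850 = 2.443e+05 m³/day.

244000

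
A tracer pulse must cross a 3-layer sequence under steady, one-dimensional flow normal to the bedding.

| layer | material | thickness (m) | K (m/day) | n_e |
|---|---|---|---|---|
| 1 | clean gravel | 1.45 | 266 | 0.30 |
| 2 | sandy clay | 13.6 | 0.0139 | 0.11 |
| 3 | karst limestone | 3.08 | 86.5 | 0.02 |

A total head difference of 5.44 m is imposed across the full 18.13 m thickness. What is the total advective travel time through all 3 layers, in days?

358

With flow normal to the layers, continuity requires the same specific discharge q through every layer.
Σ(b_i/K_i) = 1.45/266 + 13.6/0.0139 + 3.08/86.5 = 978.5 d.
q = Δh / Σ(b_i/K_i) = 5.44 / 978.5 = 0.005560 m/day.
In each layer the seepage velocity is v_i = q/n_i, so the layer transit time is t_i = b_i·n_i / q:
  layer 1 (clean gravel): t_1 = 1.45 × 0.30 / 0.005560 = 78.24 d
  layer 2 (sandy clay): t_2 = 13.6 × 0.11 / 0.005560 = 269.1 d
  layer 3 (karst limestone): t_3 = 3.08 × 0.02 / 0.005560 = 11.08 d
Total t = Σ t_i = 358.4 days.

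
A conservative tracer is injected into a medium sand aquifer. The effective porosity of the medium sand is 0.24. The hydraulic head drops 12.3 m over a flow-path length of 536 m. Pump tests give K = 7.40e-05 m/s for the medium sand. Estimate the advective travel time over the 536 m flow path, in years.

Convert K: 7.40e-05 m/s × 86400 = 6.394 m/day.
Hydraulic gradient i = Δh / L = 12.3 / 536 = 0.02295.
Darcy flux q = K · i = 6.394 × 0.02295 = 0.1467 m/day.
Seepage velocity v = q / n_e = 0.1467 / 0.24 = 0.6113 m/day.
Travel time t = L / v = 536 / 0.6113 = 876.8 days = 2.400 years.

2.40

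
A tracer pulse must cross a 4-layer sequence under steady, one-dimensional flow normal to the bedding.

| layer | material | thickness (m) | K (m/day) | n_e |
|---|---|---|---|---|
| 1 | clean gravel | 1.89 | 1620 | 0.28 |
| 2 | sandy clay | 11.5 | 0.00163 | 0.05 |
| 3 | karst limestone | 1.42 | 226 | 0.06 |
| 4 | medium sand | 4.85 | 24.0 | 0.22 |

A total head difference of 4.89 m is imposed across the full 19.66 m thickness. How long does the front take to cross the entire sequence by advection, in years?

With flow normal to the layers, continuity requires the same specific discharge q through every layer.
Σ(b_i/K_i) = 1.89/1620 + 11.5/0.00163 + 1.42/226 + 4.85/24.0 = 7055 d.
q = Δh / Σ(b_i/K_i) = 4.89 / 7055 = 0.0006931 m/day.
In each layer the seepage velocity is v_i = q/n_i, so the layer transit time is t_i = b_i·n_i / q:
  layer 1 (clean gravel): t_1 = 1.89 × 0.28 / 0.0006931 = 763.5 d
  layer 2 (sandy clay): t_2 = 11.5 × 0.05 / 0.0006931 = 829.6 d
  layer 3 (karst limestone): t_3 = 1.42 × 0.06 / 0.0006931 = 122.9 d
  layer 4 (medium sand): t_4 = 4.85 × 0.22 / 0.0006931 = 1539 d
Total t = Σ t_i = 3256 days = 8.913 years.

8.91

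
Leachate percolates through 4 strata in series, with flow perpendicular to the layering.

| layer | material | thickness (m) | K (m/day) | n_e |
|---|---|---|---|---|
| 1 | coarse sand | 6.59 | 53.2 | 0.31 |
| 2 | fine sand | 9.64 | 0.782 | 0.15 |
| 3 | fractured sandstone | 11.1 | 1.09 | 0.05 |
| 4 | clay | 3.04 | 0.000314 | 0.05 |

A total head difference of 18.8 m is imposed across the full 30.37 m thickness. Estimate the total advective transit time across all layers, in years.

5.93

With flow normal to the layers, continuity requires the same specific discharge q through every layer.
Σ(b_i/K_i) = 6.59/53.2 + 9.64/0.782 + 11.1/1.09 + 3.04/0.000314 = 9704 d.
q = Δh / Σ(b_i/K_i) = 18.8 / 9704 = 0.001937 m/day.
In each layer the seepage velocity is v_i = q/n_i, so the layer transit time is t_i = b_i·n_i / q:
  layer 1 (coarse sand): t_1 = 6.59 × 0.31 / 0.001937 = 1055 d
  layer 2 (fine sand): t_2 = 9.64 × 0.15 / 0.001937 = 746.4 d
  layer 3 (fractured sandstone): t_3 = 11.1 × 0.05 / 0.001937 = 286.5 d
  layer 4 (clay): t_4 = 3.04 × 0.05 / 0.001937 = 78.46 d
Total t = Σ t_i = 2166 days = 5.930 years.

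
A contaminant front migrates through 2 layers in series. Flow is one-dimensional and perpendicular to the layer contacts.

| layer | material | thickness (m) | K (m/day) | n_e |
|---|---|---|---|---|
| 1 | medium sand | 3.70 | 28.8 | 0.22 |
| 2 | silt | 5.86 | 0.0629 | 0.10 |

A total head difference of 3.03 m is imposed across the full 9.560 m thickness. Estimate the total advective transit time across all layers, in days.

43.1

With flow normal to the layers, continuity requires the same specific discharge q through every layer.
Σ(b_i/K_i) = 3.70/28.8 + 5.86/0.0629 = 93.29 d.
q = Δh / Σ(b_i/K_i) = 3.03 / 93.29 = 0.03248 m/day.
In each layer the seepage velocity is v_i = q/n_i, so the layer transit time is t_i = b_i·n_i / q:
  layer 1 (medium sand): t_1 = 3.70 × 0.22 / 0.03248 = 25.06 d
  layer 2 (silt): t_2 = 5.86 × 0.10 / 0.03248 = 18.04 d
Total t = Σ t_i = 43.11 days.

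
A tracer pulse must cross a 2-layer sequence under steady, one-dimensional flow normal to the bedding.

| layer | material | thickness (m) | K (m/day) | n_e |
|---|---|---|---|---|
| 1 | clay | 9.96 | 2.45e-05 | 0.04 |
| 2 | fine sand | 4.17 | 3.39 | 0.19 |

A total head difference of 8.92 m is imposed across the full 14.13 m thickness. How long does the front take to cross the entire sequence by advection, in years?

With flow normal to the layers, continuity requires the same specific discharge q through every layer.
Σ(b_i/K_i) = 9.96/2.45e-05 + 4.17/3.39 = 4.065e+05 d.
q = Δh / Σ(b_i/K_i) = 8.92 / 4.065e+05 = 2.194e-05 m/day.
In each layer the seepage velocity is v_i = q/n_i, so the layer transit time is t_i = b_i·n_i / q:
  layer 1 (clay): t_1 = 9.96 × 0.04 / 2.194e-05 = 18157 d
  layer 2 (fine sand): t_2 = 4.17 × 0.19 / 2.194e-05 = 36109 d
Total t = Σ t_i = 54267 days = 148.6 years.

149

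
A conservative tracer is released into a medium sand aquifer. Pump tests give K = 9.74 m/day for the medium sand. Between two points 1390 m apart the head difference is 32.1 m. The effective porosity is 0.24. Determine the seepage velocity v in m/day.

Hydraulic gradient i = Δh / L = 32.1 / 1390 = 0.02309.
Darcy flux q = K · i = 9.740 × 0.02309 = 0.2249 m/day.
Seepage velocity v = q / n_e = 0.2249 / 0.24 = 0.9372 m/day.

0.937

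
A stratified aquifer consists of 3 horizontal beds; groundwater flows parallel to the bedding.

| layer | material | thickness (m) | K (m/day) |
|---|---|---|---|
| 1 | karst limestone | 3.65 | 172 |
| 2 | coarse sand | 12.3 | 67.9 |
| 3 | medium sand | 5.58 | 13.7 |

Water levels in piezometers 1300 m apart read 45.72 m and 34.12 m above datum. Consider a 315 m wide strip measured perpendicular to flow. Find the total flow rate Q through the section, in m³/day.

4330

Flow is parallel to layering, so each bed carries its own Darcy discharge and the transmissivities add.
Σ(K_i·b_i) = 172×3.65 + 67.9×12.3 + 13.7×5.58 = 1539 m²/day.
Hydraulic gradient i = (45.72 − 34.12) / 1300 = 11.6 / 1300 = 0.008923.
Q = Σ(K_i·b_i) · W · i = 1539 × 315 × 0.008923 = 4327 m³/day.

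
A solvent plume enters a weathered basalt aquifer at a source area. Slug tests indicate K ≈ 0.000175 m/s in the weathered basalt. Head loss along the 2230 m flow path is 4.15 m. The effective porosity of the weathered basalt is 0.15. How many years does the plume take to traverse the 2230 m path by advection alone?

Convert K: 0.000175 m/s × 86400 = 15.12 m/day.
Hydraulic gradient i = Δh / L = 4.15 / 2230 = 0.001861.
Darcy flux q = K · i = 15.12 × 0.001861 = 0.02814 m/day.
Seepage velocity v = q / n_e = 0.02814 / 0.15 = 0.1876 m/day.
Travel time t = L / v = 2230 / 0.1876 = 11888 days = 32.55 years.

32.5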